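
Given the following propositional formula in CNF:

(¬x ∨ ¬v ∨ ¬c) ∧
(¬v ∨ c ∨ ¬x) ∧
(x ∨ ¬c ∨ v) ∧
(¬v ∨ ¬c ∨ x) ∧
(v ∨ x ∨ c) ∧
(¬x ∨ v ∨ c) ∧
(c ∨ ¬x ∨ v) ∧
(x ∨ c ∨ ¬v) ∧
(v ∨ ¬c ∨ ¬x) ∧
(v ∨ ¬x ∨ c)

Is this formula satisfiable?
No

No, the formula is not satisfiable.

No assignment of truth values to the variables can make all 10 clauses true simultaneously.

The formula is UNSAT (unsatisfiable).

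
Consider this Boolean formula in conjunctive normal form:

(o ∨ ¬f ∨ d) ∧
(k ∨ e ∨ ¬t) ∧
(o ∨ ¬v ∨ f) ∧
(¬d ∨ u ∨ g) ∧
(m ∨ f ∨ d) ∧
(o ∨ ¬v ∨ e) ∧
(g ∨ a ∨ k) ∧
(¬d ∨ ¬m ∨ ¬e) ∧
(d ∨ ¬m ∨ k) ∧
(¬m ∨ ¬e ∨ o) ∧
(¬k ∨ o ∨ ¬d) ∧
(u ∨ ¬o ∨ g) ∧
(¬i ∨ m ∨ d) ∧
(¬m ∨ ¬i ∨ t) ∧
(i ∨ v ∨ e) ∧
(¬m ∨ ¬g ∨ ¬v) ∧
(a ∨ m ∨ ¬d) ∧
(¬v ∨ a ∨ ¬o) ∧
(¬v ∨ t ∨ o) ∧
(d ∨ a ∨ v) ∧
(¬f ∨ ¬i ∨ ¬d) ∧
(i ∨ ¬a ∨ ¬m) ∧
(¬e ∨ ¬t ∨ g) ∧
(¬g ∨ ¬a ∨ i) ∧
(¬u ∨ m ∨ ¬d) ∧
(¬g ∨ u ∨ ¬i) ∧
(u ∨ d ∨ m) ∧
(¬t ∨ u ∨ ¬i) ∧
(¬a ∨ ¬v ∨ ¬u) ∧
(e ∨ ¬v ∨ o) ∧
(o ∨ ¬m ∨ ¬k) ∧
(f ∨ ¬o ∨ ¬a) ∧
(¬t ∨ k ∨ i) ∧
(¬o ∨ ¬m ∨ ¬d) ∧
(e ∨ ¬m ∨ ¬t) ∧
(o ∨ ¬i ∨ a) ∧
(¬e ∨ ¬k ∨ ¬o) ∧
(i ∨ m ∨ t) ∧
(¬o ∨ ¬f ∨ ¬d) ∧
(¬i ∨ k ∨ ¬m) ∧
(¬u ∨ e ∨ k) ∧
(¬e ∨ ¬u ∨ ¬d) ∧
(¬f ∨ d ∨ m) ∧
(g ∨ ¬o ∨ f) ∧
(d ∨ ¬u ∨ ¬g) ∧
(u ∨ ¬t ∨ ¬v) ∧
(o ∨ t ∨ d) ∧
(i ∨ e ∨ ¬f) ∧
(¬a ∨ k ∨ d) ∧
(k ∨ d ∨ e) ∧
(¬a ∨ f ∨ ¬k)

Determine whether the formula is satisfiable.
No

No, the formula is not satisfiable.

No assignment of truth values to the variables can make all 51 clauses true simultaneously.

The formula is UNSAT (unsatisfiable).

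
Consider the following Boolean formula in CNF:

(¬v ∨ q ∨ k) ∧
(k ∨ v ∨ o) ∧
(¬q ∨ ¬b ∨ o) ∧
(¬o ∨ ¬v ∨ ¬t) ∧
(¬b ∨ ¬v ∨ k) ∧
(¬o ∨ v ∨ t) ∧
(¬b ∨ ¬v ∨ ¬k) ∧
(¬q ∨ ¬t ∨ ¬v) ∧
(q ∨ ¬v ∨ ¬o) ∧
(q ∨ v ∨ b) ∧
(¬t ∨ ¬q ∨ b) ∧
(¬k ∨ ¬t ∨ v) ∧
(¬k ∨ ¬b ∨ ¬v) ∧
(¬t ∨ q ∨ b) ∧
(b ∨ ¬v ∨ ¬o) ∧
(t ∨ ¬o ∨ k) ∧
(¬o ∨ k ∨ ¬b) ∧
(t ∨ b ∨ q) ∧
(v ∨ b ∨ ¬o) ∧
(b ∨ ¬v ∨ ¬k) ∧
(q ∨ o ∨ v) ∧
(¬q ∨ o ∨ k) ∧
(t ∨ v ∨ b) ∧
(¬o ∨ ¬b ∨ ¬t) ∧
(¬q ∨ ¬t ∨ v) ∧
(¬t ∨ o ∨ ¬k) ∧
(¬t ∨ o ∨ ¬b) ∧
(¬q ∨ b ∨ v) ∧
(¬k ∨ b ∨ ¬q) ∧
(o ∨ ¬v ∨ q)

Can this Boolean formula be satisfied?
No

No, the formula is not satisfiable.

No assignment of truth values to the variables can make all 30 clauses true simultaneously.

The formula is UNSAT (unsatisfiable).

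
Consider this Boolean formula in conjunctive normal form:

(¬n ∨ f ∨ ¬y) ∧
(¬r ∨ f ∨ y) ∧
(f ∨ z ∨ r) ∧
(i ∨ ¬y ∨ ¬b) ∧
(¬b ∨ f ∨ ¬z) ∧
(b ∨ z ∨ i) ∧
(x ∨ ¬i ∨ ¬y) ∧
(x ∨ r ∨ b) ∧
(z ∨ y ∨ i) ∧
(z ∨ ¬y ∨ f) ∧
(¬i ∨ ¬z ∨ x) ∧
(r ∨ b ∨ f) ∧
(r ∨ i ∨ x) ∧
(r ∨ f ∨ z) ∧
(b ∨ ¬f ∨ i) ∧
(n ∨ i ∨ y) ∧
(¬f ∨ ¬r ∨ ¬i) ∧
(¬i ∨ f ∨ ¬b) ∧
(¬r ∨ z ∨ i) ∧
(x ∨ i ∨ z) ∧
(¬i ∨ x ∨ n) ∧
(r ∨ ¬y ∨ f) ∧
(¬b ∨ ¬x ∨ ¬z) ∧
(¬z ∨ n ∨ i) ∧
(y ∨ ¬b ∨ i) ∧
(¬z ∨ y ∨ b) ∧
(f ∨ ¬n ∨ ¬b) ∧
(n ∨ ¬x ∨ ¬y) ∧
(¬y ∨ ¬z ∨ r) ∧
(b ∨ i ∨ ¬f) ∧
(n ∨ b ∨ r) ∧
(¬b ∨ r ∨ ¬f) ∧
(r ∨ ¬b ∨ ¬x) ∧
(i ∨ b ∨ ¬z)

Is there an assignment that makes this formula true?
Yes

Yes, the formula is satisfiable.

One satisfying assignment is: r=False, z=False, b=False, x=True, y=False, n=True, f=True, i=True

Verification: With this assignment, all 34 clauses evaluate to true.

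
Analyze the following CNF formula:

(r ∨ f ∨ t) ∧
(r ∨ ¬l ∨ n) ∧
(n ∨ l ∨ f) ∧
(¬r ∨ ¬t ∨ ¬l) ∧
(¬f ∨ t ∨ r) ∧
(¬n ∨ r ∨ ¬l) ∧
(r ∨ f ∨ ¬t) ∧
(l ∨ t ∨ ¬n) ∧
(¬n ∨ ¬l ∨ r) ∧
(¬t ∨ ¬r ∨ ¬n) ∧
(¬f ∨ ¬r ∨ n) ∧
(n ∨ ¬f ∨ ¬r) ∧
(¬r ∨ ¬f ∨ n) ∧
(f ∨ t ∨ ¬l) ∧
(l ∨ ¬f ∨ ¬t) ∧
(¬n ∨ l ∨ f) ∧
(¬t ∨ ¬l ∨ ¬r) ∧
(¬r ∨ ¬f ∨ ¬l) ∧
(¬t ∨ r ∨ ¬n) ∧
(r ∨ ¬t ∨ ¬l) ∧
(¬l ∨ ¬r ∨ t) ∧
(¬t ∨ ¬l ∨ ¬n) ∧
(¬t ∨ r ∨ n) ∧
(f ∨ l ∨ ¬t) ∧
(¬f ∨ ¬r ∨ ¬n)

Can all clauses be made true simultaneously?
No

No, the formula is not satisfiable.

No assignment of truth values to the variables can make all 25 clauses true simultaneously.

The formula is UNSAT (unsatisfiable).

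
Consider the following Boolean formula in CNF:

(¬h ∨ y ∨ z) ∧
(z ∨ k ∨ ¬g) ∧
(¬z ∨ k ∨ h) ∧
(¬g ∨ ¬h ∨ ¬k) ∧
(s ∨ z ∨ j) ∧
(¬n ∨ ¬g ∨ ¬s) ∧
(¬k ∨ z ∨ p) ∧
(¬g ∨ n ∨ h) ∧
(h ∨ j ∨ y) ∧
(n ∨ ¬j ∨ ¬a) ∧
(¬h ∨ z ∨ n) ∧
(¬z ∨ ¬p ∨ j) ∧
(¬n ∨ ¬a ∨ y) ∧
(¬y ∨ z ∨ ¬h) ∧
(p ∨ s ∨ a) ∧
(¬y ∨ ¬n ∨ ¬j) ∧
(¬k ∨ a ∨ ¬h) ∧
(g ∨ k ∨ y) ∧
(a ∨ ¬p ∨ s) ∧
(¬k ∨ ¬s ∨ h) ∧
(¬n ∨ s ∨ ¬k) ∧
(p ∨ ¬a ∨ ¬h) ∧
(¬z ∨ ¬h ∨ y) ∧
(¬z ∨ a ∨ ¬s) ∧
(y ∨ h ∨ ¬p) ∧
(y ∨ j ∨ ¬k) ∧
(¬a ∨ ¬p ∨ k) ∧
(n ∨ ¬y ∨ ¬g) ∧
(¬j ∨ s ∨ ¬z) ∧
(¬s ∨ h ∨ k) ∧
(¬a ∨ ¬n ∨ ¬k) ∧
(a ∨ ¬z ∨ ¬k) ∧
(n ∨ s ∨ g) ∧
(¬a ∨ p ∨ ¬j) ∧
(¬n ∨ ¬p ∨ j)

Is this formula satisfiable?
No

No, the formula is not satisfiable.

No assignment of truth values to the variables can make all 35 clauses true simultaneously.

The formula is UNSAT (unsatisfiable).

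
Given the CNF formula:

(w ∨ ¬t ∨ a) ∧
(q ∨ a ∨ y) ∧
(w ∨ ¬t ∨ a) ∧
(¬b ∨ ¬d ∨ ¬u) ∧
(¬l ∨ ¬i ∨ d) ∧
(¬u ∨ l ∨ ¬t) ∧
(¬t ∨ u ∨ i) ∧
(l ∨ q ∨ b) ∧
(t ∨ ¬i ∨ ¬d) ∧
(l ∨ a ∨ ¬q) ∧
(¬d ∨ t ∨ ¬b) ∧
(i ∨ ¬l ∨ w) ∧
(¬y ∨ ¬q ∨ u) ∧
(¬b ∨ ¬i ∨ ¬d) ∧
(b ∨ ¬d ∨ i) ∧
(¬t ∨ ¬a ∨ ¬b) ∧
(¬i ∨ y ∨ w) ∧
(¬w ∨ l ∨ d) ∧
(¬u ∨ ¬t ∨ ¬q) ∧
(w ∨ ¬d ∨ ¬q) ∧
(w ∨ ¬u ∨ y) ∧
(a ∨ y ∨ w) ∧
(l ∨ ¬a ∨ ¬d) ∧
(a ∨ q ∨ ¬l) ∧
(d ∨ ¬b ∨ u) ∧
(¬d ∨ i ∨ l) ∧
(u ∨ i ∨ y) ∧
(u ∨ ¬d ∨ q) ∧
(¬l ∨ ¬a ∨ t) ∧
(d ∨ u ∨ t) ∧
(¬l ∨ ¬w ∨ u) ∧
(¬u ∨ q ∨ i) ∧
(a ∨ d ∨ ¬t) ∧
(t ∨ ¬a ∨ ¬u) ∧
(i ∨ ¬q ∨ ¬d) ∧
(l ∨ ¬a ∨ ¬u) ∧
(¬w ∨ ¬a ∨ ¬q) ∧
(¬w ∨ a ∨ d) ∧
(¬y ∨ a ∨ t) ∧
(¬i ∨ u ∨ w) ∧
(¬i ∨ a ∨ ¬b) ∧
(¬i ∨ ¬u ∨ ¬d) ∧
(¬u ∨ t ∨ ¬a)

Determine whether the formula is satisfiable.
No

No, the formula is not satisfiable.

No assignment of truth values to the variables can make all 43 clauses true simultaneously.

The formula is UNSAT (unsatisfiable).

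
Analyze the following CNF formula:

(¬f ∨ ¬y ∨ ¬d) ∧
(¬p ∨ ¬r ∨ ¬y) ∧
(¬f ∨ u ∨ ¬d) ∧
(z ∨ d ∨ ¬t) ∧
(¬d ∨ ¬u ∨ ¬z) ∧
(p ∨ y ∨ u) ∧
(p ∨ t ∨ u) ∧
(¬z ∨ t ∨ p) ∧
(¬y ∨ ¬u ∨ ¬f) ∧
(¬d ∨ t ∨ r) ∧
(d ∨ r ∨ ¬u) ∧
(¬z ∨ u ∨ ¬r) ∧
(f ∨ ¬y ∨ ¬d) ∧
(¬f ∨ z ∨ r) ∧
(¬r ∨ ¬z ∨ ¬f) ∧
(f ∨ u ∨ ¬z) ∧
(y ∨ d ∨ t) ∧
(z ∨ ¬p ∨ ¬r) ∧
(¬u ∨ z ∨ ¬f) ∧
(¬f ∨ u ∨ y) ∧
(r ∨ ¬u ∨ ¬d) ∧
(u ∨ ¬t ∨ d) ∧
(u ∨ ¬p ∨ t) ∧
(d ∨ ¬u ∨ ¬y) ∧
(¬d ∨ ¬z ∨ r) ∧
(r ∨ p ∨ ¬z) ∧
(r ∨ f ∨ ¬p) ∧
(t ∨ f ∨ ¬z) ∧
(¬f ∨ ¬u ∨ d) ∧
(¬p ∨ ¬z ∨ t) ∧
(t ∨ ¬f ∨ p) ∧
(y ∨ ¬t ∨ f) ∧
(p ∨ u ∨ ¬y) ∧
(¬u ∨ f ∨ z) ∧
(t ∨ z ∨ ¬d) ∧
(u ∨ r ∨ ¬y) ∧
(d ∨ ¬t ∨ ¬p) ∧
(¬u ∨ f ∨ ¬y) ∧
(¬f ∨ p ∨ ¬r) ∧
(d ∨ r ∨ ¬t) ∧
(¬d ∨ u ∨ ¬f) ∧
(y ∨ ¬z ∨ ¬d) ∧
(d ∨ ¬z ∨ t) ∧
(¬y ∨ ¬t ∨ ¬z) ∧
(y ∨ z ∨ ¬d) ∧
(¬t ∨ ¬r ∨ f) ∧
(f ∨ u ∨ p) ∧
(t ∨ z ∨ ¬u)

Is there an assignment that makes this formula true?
No

No, the formula is not satisfiable.

No assignment of truth values to the variables can make all 48 clauses true simultaneously.

The formula is UNSAT (unsatisfiable).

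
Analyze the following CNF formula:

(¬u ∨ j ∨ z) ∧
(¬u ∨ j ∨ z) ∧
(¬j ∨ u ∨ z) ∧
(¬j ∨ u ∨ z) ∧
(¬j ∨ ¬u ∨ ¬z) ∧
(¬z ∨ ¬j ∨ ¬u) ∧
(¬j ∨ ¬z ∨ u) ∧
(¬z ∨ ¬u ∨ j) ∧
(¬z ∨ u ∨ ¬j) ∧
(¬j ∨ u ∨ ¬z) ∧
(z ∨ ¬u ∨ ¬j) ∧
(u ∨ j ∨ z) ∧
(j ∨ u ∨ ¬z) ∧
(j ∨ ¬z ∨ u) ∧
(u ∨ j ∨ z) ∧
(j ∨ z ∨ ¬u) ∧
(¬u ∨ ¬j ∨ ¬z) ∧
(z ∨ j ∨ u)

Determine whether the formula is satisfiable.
No

No, the formula is not satisfiable.

No assignment of truth values to the variables can make all 18 clauses true simultaneously.

The formula is UNSAT (unsatisfiable).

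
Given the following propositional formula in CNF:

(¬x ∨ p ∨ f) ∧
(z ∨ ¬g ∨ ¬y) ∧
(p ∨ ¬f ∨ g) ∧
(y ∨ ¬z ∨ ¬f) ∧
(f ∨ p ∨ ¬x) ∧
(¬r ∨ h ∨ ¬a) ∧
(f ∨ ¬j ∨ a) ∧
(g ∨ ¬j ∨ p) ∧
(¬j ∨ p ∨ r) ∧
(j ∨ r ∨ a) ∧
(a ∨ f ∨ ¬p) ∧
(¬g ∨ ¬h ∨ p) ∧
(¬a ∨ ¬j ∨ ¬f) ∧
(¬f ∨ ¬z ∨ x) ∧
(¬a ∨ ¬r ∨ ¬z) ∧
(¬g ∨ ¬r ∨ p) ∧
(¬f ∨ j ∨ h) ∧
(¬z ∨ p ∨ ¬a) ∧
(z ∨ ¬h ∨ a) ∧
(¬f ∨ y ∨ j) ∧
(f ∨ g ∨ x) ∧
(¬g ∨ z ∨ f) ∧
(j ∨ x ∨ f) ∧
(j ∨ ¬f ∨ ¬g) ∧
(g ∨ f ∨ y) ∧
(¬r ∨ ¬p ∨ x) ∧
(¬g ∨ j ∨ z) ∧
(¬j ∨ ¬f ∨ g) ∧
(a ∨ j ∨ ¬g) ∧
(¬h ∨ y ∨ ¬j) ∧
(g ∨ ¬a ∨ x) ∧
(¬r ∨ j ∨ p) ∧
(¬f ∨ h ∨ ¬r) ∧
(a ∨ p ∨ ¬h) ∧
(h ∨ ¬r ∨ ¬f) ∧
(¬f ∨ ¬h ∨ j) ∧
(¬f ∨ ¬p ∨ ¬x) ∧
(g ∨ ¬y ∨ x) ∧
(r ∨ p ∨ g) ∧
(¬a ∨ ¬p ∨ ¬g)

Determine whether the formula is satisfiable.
Yes

Yes, the formula is satisfiable.

One satisfying assignment is: p=True, r=False, x=True, z=False, a=True, f=False, g=False, y=True, j=False, h=False

Verification: With this assignment, all 40 clauses evaluate to true.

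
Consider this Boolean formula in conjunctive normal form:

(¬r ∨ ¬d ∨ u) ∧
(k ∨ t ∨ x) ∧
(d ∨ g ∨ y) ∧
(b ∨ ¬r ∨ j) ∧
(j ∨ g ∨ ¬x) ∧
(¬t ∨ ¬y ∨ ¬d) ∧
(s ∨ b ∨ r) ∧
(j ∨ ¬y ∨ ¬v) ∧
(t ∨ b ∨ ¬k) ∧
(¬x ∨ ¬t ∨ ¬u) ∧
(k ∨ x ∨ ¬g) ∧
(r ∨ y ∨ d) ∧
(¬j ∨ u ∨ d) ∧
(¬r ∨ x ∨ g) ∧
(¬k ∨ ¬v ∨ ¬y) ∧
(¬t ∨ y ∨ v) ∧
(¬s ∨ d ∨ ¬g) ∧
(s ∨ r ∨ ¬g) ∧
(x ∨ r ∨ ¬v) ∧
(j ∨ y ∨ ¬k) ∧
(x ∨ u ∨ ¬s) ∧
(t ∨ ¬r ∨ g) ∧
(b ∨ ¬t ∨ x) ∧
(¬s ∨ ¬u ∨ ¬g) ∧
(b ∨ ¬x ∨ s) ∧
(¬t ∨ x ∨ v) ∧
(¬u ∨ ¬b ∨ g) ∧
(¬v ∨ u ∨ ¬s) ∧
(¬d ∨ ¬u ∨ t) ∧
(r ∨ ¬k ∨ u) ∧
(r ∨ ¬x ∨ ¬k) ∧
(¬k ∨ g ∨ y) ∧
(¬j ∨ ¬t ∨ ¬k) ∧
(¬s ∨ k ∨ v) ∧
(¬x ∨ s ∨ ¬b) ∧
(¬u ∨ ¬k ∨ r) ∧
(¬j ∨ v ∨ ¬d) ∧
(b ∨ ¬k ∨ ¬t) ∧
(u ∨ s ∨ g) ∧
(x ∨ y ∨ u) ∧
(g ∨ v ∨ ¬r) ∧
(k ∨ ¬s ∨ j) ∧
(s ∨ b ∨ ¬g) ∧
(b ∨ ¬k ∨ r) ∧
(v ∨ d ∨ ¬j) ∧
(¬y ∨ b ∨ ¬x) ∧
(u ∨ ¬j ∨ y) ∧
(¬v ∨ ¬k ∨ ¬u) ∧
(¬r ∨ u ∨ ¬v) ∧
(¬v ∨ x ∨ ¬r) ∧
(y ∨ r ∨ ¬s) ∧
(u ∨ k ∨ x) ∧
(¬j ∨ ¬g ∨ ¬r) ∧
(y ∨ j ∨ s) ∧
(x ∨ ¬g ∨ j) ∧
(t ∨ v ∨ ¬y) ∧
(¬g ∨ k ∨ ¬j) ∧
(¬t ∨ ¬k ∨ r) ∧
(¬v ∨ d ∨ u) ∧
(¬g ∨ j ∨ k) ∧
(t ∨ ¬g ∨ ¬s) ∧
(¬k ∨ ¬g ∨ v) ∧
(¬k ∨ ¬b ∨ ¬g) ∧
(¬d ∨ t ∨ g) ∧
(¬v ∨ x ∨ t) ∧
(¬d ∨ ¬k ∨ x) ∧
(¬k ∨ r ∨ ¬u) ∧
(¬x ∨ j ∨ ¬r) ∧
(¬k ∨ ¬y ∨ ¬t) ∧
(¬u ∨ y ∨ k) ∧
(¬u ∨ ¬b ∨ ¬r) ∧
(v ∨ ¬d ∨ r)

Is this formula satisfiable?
No

No, the formula is not satisfiable.

No assignment of truth values to the variables can make all 72 clauses true simultaneously.

The formula is UNSAT (unsatisfiable).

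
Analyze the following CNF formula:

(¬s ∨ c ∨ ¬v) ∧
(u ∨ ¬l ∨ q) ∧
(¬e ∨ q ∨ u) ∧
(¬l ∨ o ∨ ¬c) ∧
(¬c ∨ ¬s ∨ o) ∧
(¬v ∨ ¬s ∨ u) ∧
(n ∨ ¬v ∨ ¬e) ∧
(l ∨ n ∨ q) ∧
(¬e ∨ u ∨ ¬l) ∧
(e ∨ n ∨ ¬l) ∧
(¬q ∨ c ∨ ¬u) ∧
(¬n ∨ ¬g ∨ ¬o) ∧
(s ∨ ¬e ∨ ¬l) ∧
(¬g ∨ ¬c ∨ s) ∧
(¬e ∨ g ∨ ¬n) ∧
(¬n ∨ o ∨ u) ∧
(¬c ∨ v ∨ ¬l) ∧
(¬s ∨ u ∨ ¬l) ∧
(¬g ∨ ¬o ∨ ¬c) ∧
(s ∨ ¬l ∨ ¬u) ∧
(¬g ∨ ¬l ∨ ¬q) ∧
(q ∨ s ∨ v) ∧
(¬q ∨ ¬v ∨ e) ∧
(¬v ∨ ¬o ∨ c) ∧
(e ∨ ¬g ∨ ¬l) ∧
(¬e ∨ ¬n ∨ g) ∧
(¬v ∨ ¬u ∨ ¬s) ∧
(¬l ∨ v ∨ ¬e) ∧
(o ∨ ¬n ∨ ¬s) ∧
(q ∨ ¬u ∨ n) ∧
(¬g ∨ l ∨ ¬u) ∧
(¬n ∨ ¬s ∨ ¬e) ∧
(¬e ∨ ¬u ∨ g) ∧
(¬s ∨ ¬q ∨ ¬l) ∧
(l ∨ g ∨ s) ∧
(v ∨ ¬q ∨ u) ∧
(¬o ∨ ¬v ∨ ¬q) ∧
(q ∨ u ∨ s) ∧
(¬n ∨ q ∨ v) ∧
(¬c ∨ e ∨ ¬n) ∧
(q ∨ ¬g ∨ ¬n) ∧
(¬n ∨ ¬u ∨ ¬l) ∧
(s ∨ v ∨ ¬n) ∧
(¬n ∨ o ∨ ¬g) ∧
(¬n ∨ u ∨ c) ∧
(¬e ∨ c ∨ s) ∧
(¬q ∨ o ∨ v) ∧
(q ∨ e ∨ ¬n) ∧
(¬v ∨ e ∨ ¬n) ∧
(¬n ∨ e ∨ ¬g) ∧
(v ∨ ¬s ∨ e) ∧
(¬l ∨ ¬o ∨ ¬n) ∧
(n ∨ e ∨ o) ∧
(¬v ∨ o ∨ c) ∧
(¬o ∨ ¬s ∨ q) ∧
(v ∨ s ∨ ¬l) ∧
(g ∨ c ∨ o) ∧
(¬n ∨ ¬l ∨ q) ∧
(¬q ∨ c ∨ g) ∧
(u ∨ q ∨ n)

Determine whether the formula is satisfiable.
No

No, the formula is not satisfiable.

No assignment of truth values to the variables can make all 60 clauses true simultaneously.

The formula is UNSAT (unsatisfiable).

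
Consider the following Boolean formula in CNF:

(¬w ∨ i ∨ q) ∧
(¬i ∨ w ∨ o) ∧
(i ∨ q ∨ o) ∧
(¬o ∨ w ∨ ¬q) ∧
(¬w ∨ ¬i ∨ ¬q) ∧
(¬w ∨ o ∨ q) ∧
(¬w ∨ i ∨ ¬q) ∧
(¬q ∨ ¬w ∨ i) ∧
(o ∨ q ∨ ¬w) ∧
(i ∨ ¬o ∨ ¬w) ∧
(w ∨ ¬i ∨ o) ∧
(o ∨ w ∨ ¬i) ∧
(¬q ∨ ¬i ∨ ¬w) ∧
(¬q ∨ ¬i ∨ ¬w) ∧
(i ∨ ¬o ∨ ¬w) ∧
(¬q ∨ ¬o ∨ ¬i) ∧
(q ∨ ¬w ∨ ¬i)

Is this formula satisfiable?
Yes

Yes, the formula is satisfiable.

One satisfying assignment is: q=True, w=False, i=False, o=False

Verification: With this assignment, all 17 clauses evaluate to true.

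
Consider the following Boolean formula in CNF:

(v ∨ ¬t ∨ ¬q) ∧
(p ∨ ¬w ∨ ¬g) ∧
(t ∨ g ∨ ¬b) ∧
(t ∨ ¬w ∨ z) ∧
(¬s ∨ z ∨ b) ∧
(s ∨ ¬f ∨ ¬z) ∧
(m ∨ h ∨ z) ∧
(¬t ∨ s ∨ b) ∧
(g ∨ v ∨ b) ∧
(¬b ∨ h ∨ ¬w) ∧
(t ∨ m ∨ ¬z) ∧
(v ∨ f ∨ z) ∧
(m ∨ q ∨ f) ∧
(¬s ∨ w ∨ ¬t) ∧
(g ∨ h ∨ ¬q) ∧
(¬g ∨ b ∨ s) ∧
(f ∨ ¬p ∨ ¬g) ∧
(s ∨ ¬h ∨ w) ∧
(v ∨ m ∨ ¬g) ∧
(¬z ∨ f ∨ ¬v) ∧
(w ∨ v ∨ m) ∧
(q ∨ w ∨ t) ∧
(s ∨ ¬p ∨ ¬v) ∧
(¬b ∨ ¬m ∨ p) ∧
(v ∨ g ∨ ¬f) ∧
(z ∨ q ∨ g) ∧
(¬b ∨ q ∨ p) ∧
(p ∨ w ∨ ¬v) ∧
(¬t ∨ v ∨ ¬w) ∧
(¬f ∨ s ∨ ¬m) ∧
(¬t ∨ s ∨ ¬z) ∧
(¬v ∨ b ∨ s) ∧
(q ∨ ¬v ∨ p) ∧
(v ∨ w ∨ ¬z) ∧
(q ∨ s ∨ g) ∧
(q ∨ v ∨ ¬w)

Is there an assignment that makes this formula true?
Yes

Yes, the formula is satisfiable.

One satisfying assignment is: v=True, s=False, b=True, f=False, z=False, m=False, p=False, q=True, w=True, t=True, h=True, g=False

Verification: With this assignment, all 36 clauses evaluate to true.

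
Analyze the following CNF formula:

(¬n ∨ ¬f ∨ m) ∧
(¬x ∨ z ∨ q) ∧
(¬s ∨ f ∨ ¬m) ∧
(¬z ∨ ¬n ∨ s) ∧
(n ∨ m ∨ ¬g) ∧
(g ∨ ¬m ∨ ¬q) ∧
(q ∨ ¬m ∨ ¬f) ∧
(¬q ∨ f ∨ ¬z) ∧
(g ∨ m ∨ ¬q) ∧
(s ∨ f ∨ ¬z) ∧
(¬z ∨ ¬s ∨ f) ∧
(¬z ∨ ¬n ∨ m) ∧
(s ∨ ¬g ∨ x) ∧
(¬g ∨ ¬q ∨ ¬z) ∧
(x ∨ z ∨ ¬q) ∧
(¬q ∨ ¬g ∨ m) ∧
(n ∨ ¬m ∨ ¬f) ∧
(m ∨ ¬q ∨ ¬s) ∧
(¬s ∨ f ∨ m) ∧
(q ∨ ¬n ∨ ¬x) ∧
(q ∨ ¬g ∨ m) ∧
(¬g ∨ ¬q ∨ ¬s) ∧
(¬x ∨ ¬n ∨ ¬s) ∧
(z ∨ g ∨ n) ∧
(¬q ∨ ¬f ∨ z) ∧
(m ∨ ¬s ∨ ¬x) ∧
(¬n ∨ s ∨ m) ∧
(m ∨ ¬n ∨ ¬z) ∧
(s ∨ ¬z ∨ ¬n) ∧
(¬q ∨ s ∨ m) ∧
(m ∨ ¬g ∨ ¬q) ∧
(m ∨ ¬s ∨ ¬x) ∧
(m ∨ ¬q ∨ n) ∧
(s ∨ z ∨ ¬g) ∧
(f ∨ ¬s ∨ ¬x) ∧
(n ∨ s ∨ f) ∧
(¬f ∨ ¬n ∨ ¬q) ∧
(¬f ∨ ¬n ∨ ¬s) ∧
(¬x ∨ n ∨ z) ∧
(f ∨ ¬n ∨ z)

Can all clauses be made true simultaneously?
Yes

Yes, the formula is satisfiable.

One satisfying assignment is: z=True, n=False, g=False, f=True, s=True, x=False, q=False, m=False

Verification: With this assignment, all 40 clauses evaluate to true.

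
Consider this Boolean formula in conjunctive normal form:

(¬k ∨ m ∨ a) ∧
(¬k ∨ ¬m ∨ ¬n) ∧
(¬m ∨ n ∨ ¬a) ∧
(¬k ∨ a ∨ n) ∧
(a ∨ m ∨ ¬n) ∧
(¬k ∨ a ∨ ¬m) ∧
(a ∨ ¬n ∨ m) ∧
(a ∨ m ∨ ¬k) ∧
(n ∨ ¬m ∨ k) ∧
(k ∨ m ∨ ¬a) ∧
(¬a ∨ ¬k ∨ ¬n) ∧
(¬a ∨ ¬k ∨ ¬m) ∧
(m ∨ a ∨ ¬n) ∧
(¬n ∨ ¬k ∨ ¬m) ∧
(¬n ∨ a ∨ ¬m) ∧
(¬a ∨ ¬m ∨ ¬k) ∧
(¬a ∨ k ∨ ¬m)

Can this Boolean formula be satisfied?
Yes

Yes, the formula is satisfiable.

One satisfying assignment is: m=False, n=False, a=False, k=False

Verification: With this assignment, all 17 clauses evaluate to true.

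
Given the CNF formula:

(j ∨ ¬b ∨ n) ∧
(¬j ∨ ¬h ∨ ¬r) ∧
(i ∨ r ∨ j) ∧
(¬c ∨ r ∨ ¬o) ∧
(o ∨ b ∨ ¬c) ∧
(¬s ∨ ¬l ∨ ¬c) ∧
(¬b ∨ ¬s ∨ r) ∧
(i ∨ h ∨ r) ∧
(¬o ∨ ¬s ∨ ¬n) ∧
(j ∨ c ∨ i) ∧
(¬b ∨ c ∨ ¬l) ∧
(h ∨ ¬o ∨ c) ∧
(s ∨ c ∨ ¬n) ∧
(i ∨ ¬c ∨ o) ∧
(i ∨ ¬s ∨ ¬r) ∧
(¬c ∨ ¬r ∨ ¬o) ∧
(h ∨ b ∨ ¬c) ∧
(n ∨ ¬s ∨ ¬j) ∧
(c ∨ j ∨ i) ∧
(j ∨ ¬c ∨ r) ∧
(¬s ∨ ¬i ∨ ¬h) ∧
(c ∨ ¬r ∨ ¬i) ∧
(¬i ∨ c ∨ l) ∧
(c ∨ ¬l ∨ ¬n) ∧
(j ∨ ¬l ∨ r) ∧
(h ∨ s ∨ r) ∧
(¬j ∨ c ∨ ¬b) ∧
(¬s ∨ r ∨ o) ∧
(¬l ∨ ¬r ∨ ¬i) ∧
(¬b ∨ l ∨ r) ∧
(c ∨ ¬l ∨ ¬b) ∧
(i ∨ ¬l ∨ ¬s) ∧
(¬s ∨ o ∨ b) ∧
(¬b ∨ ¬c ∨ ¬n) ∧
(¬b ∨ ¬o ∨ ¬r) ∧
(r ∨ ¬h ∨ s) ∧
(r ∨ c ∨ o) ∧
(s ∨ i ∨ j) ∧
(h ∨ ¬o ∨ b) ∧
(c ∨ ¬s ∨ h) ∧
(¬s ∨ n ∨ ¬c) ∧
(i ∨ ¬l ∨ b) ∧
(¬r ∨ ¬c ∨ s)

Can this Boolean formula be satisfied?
Yes

Yes, the formula is satisfiable.

One satisfying assignment is: c=False, o=False, b=False, i=False, r=True, s=False, j=True, l=False, n=False, h=False

Verification: With this assignment, all 43 clauses evaluate to true.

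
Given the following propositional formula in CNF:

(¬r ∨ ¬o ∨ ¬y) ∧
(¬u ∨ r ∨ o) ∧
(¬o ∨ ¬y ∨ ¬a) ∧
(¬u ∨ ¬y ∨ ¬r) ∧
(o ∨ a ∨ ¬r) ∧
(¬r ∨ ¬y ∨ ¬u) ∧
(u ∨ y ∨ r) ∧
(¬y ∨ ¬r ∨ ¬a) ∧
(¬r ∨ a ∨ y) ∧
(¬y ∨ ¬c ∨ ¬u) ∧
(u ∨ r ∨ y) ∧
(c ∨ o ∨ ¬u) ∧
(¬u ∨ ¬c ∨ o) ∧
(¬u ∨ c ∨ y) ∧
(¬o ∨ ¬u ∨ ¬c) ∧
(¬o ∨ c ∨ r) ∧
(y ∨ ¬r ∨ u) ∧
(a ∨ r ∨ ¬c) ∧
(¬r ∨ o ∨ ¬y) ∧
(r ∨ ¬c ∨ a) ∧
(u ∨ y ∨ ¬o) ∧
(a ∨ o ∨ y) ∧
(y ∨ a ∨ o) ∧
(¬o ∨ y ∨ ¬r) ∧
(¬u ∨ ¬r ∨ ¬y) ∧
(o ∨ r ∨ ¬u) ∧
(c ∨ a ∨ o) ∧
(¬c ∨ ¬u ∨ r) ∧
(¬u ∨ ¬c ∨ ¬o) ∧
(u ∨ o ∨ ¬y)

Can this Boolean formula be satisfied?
No

No, the formula is not satisfiable.

No assignment of truth values to the variables can make all 30 clauses true simultaneously.

The formula is UNSAT (unsatisfiable).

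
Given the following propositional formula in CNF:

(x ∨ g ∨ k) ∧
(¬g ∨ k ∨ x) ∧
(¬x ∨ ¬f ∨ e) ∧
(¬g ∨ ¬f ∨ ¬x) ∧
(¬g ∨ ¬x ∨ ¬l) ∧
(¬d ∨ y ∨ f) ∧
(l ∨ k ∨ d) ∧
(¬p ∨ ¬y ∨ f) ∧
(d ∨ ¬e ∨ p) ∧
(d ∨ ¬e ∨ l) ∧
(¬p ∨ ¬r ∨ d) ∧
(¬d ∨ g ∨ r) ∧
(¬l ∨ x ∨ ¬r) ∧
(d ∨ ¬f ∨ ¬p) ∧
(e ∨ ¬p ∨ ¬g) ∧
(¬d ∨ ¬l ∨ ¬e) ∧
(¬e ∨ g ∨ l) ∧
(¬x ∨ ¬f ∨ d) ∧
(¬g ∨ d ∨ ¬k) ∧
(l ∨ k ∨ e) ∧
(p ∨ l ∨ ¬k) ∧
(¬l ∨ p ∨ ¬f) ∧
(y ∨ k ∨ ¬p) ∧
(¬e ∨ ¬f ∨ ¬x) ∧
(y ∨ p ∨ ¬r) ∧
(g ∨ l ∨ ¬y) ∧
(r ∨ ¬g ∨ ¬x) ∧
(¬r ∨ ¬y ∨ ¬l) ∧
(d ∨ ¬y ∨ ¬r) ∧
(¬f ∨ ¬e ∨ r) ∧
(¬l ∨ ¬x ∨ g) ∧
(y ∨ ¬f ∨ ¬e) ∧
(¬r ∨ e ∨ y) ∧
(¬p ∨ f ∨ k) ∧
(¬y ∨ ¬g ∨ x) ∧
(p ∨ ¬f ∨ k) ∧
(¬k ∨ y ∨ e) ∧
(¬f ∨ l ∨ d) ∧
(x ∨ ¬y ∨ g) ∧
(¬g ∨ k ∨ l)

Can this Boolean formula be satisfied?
Yes

Yes, the formula is satisfiable.

One satisfying assignment is: p=True, d=False, k=True, e=True, r=False, f=False, l=True, y=False, g=False, x=False

Verification: With this assignment, all 40 clauses evaluate to true.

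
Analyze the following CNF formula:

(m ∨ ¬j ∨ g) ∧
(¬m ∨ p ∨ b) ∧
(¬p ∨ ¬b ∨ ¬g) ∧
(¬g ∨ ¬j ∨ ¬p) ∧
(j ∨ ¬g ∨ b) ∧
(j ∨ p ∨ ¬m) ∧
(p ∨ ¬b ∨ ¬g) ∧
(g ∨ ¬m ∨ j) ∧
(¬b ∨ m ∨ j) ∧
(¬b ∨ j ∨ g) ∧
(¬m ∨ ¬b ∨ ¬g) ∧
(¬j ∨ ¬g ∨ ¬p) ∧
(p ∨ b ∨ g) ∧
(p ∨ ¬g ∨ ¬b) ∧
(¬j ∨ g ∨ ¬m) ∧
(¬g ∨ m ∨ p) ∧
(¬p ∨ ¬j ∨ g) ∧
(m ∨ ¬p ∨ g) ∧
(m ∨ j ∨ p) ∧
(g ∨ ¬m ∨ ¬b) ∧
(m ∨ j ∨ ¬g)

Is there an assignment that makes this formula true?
No

No, the formula is not satisfiable.

No assignment of truth values to the variables can make all 21 clauses true simultaneously.

The formula is UNSAT (unsatisfiable).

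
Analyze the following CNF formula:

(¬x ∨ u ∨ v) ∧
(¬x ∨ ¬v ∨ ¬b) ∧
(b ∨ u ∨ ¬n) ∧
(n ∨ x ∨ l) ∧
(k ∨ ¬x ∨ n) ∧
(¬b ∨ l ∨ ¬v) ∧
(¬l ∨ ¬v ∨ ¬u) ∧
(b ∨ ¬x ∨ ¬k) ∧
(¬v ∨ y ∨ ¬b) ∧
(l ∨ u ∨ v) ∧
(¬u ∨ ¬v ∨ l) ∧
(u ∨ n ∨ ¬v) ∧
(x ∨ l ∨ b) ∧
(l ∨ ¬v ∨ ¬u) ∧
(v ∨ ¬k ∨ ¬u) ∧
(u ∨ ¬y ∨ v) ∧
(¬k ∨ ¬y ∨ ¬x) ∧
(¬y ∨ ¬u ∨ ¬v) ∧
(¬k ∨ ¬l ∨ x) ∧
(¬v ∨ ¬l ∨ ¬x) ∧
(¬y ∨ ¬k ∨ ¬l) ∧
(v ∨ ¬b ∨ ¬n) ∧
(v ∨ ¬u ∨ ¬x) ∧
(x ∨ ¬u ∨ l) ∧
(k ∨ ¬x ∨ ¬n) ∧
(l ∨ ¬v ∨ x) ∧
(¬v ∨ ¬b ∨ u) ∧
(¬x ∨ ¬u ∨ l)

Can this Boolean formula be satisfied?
Yes

Yes, the formula is satisfiable.

One satisfying assignment is: n=False, x=False, b=True, k=False, l=True, y=False, u=False, v=False

Verification: With this assignment, all 28 clauses evaluate to true.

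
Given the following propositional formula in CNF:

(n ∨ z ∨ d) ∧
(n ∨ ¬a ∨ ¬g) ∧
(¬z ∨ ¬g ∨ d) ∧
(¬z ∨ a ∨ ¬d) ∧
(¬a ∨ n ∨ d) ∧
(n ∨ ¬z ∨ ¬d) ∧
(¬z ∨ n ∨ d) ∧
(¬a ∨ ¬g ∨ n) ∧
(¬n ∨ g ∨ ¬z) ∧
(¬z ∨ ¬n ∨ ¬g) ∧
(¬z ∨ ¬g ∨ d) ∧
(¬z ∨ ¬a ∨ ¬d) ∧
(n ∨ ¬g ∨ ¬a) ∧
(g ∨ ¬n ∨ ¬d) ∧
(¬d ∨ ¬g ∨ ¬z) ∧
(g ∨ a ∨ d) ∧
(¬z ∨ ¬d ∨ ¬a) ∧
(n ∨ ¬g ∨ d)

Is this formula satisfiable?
Yes

Yes, the formula is satisfiable.

One satisfying assignment is: n=True, d=False, g=False, z=False, a=True

Verification: With this assignment, all 18 clauses evaluate to true.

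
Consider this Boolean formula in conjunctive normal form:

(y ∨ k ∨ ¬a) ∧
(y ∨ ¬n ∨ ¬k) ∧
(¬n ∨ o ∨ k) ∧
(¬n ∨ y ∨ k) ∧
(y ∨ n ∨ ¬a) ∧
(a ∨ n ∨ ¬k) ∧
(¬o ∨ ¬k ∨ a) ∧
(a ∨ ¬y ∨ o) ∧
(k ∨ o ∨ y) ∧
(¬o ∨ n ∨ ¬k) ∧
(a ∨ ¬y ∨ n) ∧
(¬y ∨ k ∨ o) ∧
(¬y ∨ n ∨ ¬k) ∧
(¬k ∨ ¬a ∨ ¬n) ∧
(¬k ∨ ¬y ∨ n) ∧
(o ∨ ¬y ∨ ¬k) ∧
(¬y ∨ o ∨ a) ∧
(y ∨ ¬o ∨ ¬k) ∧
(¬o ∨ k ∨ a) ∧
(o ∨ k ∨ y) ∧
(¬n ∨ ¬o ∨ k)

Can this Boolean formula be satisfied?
Yes

Yes, the formula is satisfiable.

One satisfying assignment is: k=False, y=True, n=False, a=True, o=True

Verification: With this assignment, all 21 clauses evaluate to true.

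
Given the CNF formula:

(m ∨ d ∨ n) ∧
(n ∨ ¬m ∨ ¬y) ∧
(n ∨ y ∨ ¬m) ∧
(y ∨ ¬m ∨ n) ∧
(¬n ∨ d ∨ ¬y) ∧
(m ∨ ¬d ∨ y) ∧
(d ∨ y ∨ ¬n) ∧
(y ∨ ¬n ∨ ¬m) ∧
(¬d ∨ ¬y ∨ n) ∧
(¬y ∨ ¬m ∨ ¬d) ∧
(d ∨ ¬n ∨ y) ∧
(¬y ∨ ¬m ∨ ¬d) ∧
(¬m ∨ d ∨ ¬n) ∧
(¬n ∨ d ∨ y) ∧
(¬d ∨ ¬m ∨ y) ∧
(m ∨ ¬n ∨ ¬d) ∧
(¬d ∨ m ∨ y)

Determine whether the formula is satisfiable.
No

No, the formula is not satisfiable.

No assignment of truth values to the variables can make all 17 clauses true simultaneously.

The formula is UNSAT (unsatisfiable).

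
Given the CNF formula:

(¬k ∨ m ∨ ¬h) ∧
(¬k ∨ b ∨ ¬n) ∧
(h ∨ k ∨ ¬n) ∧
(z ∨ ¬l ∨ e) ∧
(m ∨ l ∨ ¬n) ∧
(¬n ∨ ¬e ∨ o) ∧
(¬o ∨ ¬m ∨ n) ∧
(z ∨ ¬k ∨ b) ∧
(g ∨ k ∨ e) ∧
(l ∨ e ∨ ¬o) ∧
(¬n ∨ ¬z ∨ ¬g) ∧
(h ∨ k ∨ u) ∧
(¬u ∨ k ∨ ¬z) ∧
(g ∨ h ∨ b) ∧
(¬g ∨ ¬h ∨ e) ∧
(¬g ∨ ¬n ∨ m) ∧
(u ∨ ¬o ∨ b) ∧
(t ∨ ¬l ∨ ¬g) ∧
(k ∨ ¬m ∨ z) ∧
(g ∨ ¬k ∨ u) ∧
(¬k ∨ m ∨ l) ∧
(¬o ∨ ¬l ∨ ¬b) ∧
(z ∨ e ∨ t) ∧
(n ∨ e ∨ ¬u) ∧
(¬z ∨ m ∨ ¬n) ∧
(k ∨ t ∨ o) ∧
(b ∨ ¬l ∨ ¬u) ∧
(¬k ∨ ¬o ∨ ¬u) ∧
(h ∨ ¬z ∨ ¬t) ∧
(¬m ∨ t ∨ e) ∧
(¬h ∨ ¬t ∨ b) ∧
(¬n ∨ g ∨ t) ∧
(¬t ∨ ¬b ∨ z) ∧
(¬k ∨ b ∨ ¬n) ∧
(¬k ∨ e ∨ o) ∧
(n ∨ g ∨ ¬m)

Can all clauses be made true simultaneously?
Yes

Yes, the formula is satisfiable.

One satisfying assignment is: t=False, o=True, u=False, g=False, l=False, e=True, b=True, h=True, n=False, z=False, k=False, m=False

Verification: With this assignment, all 36 clauses evaluate to true.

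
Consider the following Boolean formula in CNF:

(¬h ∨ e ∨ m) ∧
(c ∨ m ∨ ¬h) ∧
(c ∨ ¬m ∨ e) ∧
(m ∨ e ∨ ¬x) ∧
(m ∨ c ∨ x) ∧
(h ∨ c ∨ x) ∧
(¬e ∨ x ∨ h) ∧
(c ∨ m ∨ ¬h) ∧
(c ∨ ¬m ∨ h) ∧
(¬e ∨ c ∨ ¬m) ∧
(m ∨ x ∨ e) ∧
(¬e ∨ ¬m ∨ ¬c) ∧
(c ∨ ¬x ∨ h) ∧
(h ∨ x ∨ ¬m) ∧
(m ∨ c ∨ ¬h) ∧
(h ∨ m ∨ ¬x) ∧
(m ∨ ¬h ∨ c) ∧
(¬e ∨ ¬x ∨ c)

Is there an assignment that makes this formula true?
Yes

Yes, the formula is satisfiable.

One satisfying assignment is: c=True, m=True, h=False, e=False, x=True

Verification: With this assignment, all 18 clauses evaluate to true.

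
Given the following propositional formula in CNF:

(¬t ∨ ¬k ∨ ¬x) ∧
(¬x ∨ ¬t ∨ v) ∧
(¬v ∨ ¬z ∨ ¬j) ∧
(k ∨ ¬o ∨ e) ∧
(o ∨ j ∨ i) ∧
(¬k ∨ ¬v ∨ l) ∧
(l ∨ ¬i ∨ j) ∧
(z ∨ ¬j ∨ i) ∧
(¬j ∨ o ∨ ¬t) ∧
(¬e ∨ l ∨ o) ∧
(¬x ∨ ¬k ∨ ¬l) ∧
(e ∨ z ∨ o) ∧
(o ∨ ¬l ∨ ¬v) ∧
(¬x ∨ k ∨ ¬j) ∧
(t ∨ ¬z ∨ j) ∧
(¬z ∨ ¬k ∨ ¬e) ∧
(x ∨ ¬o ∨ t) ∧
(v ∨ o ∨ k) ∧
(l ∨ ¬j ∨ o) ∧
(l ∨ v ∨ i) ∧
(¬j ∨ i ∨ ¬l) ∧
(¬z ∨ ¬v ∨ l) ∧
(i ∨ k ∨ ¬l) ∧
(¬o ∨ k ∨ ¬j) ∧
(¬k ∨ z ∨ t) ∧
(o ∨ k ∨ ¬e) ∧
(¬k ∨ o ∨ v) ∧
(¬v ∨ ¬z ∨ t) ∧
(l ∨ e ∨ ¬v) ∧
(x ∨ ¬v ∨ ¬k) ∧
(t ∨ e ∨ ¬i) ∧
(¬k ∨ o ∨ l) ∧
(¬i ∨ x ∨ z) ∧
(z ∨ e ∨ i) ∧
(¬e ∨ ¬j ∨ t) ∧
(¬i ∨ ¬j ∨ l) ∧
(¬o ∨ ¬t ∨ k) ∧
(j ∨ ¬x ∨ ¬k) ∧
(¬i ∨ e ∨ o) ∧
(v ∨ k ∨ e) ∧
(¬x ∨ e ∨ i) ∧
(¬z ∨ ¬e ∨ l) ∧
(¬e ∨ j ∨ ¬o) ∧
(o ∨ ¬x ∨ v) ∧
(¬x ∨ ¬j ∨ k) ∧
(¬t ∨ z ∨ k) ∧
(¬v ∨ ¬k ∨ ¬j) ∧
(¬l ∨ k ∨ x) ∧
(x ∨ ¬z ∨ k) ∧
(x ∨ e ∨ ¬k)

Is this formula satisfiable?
No

No, the formula is not satisfiable.

No assignment of truth values to the variables can make all 50 clauses true simultaneously.

The formula is UNSAT (unsatisfiable).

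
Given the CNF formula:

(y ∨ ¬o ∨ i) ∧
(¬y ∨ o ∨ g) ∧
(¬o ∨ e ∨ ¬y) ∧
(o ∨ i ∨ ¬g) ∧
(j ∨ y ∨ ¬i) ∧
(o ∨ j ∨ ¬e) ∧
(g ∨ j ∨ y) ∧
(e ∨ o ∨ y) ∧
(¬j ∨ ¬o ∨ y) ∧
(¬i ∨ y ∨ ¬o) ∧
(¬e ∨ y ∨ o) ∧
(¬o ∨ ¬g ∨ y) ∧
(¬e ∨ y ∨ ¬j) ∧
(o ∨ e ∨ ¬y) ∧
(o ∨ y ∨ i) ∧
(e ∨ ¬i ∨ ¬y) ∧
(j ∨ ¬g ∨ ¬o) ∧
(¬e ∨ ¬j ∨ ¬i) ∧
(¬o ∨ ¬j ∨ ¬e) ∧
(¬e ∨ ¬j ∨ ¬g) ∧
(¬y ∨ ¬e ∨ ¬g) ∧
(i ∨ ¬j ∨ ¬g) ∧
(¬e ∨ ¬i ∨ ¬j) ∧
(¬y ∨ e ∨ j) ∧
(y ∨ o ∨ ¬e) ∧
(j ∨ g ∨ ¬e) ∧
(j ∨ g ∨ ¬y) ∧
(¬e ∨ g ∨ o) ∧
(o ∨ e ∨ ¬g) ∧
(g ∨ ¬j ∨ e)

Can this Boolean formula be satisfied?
No

No, the formula is not satisfiable.

No assignment of truth values to the variables can make all 30 clauses true simultaneously.

The formula is UNSAT (unsatisfiable).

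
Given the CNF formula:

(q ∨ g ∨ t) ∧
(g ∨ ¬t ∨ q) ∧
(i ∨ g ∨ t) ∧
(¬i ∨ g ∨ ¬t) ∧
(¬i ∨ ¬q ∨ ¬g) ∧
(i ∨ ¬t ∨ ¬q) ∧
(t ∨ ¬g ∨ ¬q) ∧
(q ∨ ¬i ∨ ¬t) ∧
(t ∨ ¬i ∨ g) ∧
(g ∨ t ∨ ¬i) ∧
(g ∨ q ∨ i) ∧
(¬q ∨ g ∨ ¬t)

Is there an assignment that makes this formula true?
Yes

Yes, the formula is satisfiable.

One satisfying assignment is: i=False, q=False, t=False, g=True

Verification: With this assignment, all 12 clauses evaluate to true.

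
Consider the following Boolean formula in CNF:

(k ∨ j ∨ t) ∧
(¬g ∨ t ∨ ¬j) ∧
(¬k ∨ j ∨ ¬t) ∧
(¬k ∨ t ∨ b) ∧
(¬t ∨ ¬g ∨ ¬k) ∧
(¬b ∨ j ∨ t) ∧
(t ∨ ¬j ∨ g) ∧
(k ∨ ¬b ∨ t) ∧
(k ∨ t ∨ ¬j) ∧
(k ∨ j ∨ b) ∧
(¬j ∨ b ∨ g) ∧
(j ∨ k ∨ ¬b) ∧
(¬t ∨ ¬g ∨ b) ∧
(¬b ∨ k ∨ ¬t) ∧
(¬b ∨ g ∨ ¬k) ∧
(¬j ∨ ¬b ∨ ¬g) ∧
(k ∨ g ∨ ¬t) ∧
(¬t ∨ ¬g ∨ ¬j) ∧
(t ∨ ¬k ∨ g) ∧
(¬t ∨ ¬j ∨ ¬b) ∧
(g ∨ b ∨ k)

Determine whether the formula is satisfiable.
No

No, the formula is not satisfiable.

No assignment of truth values to the variables can make all 21 clauses true simultaneously.

The formula is UNSAT (unsatisfiable).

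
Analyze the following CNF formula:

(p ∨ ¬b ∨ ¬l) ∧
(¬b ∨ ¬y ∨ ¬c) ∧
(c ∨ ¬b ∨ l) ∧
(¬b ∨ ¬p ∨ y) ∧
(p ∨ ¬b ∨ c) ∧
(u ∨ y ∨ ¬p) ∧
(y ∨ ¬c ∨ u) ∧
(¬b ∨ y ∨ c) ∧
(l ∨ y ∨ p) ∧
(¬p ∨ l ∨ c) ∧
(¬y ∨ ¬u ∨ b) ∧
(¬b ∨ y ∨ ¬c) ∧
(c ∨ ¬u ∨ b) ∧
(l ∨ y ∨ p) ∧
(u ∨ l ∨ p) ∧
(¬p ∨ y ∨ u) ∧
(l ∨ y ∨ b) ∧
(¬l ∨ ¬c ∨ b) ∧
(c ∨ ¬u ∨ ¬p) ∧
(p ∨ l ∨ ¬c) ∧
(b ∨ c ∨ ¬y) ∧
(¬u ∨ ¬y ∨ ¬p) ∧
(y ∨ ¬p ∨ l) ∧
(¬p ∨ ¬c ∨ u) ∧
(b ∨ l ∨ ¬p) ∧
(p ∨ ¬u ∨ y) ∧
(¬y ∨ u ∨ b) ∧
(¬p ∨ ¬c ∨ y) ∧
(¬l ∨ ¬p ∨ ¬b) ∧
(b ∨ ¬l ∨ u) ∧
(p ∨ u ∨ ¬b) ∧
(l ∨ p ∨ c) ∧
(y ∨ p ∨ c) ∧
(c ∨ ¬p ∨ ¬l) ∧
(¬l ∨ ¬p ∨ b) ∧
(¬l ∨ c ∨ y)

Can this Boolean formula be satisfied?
No

No, the formula is not satisfiable.

No assignment of truth values to the variables can make all 36 clauses true simultaneously.

The formula is UNSAT (unsatisfiable).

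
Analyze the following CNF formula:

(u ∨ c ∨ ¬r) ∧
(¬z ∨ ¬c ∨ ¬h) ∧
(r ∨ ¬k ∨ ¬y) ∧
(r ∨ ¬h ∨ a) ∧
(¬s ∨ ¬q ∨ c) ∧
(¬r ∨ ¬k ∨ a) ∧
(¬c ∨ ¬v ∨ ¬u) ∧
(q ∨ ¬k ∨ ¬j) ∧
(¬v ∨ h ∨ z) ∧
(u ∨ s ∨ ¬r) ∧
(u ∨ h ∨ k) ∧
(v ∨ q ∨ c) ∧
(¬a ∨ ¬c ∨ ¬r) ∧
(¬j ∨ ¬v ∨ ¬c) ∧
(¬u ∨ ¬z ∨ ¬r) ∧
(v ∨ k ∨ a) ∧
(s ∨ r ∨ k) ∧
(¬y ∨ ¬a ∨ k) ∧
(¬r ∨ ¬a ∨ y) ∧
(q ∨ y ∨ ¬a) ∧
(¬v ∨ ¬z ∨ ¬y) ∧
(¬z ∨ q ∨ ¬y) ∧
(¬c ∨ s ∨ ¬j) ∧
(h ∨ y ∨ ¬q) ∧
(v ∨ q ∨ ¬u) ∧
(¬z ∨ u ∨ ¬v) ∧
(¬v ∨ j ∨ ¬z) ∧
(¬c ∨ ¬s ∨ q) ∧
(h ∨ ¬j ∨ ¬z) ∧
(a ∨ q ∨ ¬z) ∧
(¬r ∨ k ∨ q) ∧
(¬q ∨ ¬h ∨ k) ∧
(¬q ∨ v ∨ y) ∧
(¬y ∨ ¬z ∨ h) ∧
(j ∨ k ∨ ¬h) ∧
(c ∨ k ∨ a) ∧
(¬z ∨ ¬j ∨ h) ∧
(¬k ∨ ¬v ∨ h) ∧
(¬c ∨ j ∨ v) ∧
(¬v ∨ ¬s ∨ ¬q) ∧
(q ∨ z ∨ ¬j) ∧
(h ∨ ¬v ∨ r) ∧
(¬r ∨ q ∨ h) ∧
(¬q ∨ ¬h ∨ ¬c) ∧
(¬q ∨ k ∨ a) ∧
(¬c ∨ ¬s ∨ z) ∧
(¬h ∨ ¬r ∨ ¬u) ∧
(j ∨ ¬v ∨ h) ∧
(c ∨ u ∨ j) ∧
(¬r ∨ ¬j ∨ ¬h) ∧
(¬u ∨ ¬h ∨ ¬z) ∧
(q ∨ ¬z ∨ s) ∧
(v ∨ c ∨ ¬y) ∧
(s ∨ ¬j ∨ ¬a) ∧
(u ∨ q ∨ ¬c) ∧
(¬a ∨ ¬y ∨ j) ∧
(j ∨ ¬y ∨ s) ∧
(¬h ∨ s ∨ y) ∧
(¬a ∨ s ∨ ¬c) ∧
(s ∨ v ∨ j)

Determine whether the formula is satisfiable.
No

No, the formula is not satisfiable.

No assignment of truth values to the variables can make all 60 clauses true simultaneously.

The formula is UNSAT (unsatisfiable).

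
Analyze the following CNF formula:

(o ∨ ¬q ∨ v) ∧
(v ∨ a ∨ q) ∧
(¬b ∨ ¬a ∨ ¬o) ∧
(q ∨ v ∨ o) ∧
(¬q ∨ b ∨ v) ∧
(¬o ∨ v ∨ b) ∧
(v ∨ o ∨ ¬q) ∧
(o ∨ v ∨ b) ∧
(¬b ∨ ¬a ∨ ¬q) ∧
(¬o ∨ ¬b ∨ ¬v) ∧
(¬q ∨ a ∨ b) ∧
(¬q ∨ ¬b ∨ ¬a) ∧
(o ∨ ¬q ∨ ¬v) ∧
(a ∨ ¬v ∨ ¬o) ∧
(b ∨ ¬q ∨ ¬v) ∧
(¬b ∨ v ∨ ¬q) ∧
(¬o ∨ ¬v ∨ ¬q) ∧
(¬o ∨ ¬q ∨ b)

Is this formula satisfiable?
Yes

Yes, the formula is satisfiable.

One satisfying assignment is: q=False, v=True, o=False, b=False, a=False

Verification: With this assignment, all 18 clauses evaluate to true.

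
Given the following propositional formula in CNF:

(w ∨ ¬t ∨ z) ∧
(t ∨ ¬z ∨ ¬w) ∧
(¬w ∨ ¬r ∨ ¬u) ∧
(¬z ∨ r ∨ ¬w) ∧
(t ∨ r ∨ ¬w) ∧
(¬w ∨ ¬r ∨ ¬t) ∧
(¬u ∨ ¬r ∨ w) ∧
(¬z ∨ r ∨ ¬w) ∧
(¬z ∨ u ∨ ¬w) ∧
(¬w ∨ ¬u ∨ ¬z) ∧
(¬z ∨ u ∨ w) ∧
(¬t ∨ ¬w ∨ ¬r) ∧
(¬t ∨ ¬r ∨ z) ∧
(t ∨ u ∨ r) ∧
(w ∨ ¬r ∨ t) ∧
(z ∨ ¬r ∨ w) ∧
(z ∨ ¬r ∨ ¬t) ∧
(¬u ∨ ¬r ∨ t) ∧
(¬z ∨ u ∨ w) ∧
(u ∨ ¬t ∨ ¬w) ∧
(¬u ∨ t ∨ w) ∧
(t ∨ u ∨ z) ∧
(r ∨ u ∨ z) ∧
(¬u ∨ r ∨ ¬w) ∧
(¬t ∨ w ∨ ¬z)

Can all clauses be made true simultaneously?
No

No, the formula is not satisfiable.

No assignment of truth values to the variables can make all 25 clauses true simultaneously.

The formula is UNSAT (unsatisfiable).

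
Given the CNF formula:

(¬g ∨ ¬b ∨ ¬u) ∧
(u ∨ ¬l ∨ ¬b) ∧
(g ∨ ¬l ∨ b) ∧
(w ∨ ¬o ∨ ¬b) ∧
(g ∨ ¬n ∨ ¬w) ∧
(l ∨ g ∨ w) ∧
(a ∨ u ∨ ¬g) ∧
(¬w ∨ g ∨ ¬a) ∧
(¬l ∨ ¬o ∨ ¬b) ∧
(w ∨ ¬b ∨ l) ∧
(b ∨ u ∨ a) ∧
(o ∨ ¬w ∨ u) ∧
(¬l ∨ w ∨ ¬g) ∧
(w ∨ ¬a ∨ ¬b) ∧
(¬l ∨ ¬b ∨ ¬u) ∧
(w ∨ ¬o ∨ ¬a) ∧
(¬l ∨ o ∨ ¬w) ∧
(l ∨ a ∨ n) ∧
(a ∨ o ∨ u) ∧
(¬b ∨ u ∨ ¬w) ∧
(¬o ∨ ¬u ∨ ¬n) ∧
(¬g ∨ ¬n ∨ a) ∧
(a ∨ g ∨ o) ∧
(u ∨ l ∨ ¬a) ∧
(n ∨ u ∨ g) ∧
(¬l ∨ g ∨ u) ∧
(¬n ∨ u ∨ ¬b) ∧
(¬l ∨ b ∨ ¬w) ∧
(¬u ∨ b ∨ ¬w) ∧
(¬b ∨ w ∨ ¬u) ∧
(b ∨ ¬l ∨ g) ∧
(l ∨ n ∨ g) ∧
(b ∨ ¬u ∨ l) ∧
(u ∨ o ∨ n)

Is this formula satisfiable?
No

No, the formula is not satisfiable.

No assignment of truth values to the variables can make all 34 clauses true simultaneously.

The formula is UNSAT (unsatisfiable).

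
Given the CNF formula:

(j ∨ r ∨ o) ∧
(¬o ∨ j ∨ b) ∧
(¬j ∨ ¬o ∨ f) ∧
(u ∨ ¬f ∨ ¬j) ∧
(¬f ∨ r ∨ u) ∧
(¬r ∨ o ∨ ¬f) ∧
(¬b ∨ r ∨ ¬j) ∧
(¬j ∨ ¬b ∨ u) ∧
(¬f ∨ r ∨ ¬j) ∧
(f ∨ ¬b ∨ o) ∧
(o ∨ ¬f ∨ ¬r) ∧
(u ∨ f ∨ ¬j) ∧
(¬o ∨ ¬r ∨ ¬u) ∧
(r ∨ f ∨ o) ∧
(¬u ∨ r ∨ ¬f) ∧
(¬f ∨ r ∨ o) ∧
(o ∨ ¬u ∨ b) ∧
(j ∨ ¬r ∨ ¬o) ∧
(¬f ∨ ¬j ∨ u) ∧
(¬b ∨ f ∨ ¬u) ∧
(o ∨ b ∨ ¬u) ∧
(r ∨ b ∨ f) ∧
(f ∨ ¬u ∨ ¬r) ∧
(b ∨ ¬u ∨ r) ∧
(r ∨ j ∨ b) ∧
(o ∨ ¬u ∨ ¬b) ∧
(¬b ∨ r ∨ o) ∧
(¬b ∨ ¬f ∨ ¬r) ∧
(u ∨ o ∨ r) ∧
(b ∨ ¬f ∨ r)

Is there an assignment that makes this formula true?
Yes

Yes, the formula is satisfiable.

One satisfying assignment is: b=False, o=False, f=False, u=False, j=False, r=True

Verification: With this assignment, all 30 clauses evaluate to true.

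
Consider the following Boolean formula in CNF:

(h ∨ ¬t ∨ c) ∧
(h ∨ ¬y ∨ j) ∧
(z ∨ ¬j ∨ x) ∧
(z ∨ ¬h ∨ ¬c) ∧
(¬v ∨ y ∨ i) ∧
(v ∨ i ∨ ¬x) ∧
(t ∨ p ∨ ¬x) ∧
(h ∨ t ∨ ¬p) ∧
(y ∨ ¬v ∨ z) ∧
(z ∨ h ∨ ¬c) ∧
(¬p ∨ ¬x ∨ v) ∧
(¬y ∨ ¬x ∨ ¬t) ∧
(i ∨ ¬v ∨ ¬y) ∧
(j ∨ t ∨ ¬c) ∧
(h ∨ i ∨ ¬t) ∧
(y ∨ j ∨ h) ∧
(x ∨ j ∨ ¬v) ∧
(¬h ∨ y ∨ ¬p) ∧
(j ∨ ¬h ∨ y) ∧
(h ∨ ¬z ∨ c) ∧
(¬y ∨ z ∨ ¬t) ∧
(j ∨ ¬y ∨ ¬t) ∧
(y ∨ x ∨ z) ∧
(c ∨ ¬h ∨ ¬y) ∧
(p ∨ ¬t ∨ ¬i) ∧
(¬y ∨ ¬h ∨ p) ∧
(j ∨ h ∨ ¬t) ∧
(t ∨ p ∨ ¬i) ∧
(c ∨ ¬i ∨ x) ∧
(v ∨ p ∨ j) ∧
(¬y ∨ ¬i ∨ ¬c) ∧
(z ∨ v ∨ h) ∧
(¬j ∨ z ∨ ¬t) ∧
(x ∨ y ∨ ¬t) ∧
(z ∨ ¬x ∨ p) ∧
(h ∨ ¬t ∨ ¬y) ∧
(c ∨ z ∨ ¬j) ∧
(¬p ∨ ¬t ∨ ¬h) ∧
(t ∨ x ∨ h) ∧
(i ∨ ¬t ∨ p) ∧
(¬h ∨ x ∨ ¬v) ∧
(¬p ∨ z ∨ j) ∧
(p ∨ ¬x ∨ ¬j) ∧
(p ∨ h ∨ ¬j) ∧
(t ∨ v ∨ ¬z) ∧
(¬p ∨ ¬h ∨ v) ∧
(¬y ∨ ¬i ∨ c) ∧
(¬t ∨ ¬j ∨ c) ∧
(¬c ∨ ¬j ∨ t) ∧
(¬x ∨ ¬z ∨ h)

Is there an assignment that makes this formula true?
No

No, the formula is not satisfiable.

No assignment of truth values to the variables can make all 50 clauses true simultaneously.

The formula is UNSAT (unsatisfiable).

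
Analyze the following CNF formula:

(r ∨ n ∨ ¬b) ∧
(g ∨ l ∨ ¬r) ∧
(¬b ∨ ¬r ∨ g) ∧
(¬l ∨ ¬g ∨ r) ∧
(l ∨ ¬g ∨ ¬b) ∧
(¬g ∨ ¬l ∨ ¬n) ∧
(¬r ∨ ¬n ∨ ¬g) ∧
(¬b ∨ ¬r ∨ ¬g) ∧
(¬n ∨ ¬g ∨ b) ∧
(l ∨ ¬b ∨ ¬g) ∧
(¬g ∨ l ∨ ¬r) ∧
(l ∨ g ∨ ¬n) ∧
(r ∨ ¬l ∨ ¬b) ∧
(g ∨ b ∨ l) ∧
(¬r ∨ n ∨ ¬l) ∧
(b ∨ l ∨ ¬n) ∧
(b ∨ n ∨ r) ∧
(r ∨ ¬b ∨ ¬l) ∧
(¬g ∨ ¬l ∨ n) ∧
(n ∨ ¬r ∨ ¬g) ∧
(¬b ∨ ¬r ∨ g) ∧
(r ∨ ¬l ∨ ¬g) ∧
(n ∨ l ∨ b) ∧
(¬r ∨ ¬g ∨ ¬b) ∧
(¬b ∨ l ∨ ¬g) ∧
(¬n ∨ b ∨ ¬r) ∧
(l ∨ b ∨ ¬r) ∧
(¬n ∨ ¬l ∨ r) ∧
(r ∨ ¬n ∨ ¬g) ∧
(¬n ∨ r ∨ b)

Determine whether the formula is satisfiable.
No

No, the formula is not satisfiable.

No assignment of truth values to the variables can make all 30 clauses true simultaneously.

The formula is UNSAT (unsatisfiable).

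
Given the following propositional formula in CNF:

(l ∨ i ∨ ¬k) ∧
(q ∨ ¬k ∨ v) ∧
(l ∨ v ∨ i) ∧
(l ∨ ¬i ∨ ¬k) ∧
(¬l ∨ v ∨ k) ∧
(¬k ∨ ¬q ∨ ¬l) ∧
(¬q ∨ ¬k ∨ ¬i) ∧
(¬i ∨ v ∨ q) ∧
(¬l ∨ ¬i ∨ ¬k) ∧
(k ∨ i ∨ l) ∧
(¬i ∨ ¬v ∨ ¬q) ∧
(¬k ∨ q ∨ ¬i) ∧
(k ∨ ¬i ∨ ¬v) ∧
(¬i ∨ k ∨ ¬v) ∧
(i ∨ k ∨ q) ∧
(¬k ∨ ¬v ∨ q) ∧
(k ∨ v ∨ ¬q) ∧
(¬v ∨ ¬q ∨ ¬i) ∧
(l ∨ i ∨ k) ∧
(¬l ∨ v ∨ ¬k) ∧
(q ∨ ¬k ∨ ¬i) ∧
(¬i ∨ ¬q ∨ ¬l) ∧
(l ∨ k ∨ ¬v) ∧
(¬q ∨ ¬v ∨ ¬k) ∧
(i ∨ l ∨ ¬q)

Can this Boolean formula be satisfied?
Yes

Yes, the formula is satisfiable.

One satisfying assignment is: v=True, q=True, k=False, l=True, i=False

Verification: With this assignment, all 25 clauses evaluate to true.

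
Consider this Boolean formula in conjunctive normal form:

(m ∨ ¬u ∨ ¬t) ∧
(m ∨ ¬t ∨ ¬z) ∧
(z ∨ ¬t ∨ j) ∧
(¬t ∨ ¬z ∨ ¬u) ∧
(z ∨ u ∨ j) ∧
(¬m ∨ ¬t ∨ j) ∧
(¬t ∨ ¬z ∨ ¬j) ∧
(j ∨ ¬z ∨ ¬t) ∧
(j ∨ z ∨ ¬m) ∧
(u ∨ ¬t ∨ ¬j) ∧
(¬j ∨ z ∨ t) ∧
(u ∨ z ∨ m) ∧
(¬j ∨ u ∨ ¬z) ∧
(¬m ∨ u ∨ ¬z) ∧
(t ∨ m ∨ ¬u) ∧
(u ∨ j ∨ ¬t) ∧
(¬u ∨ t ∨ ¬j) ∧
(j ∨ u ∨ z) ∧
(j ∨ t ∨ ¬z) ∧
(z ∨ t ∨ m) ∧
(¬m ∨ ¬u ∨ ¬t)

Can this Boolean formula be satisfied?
No

No, the formula is not satisfiable.

No assignment of truth values to the variables can make all 21 clauses true simultaneously.

The formula is UNSAT (unsatisfiable).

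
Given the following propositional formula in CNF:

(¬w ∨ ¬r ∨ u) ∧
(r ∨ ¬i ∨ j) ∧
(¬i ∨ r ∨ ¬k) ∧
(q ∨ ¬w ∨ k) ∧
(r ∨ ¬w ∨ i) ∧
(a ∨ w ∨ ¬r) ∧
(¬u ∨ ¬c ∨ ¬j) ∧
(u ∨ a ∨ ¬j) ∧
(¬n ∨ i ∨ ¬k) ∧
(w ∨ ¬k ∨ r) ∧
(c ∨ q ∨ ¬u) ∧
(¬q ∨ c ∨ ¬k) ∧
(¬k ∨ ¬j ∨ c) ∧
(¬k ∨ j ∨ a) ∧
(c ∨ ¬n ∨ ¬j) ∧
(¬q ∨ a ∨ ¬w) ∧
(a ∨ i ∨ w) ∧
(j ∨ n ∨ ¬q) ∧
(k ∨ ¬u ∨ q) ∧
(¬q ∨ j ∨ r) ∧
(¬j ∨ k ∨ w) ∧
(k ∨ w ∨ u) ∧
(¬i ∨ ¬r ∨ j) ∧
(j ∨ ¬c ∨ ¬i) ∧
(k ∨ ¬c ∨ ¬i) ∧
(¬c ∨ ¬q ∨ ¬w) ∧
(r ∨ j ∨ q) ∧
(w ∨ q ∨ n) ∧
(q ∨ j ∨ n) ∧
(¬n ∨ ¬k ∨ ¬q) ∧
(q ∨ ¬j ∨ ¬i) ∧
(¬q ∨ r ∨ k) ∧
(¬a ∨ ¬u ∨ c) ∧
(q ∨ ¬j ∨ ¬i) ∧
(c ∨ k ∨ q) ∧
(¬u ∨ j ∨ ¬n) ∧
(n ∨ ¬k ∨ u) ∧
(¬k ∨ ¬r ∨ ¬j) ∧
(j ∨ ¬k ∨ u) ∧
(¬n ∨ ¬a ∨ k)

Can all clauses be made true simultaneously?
No

No, the formula is not satisfiable.

No assignment of truth values to the variables can make all 40 clauses true simultaneously.

The formula is UNSAT (unsatisfiable).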